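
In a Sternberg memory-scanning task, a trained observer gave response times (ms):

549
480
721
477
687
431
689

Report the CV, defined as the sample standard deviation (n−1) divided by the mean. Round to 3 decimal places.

0.209

n = 7, Σ = 4034, M = 576.2857
Σ(x−M)² = 86885.429; s = √(86885.429/6) = 120.3366
CV = 120.3366 / 576.2857 = 0.20881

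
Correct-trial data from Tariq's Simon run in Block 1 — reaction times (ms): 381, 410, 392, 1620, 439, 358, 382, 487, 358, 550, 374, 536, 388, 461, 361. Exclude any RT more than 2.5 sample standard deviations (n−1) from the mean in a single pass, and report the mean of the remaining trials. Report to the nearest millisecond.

420 ms

n = 15, ΣRT = 7497, M = 499.800
Σ(x−M)² = 1399524.40; s = √(1399524.40/14) = 316.174
Cutoffs: 499.800 ± 2.5·316.174 → [-290.6, 1290.2]
Outside: 1620 → excluded.
Retained (n=14): Σ = 5877, mean = 5877/14 = 419.786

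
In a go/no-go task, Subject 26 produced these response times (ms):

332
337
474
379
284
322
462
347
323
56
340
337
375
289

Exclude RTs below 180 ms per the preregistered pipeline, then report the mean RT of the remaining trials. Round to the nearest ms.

354 ms

Excluded: 56
Retained (n=13): Σ = 4601
Mean = 4601/13 = 353.9231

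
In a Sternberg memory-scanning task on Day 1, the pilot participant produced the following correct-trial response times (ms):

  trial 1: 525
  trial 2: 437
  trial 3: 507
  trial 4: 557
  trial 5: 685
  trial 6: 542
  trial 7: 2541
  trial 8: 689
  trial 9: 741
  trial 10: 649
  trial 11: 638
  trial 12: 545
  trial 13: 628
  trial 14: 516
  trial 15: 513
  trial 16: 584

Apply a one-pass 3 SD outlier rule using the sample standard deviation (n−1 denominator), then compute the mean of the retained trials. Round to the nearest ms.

584 ms

n = 16, ΣRT = 11297, M = 706.062
Σ(x−M)² = 3691110.94; s = √(3691110.94/15) = 496.059
Cutoffs: 706.062 ± 3·496.059 → [-782.1, 2194.2]
Outside: 2541 → excluded.
Retained (n=15): Σ = 8756, mean = 8756/15 = 583.733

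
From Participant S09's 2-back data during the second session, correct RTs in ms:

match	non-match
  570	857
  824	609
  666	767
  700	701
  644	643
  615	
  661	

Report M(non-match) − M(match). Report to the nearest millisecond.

M(match) = 4680/7 = 668.571
M(non-match) = 3577/5 = 715.400
Difference = 715.400 − 668.571 = 46.829 ms

47 ms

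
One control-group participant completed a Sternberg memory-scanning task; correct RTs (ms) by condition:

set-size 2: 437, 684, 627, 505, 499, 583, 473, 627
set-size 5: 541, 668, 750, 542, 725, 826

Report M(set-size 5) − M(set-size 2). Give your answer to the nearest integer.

121 ms

M(set-size 2) = 4435/8 = 554.375
M(set-size 5) = 4052/6 = 675.333
Difference = 675.333 − 554.375 = 120.958 ms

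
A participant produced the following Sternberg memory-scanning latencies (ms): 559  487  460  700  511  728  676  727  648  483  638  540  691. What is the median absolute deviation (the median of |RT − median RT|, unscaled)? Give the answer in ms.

Sorted: 460, 483, 487, 511, 540, 559, 638, 648, 676, 691, 700, 727, 728 → median = 638
|x − 638|: 79, 151, 178, 62, 127, 90, 38, 89, 10, 155, 0, 98, 53
Sorted deviations: 0, 10, 38, 53, 62, 79, 89, 90, 98, 127, 151, 155, 178 → MAD = 89

89 ms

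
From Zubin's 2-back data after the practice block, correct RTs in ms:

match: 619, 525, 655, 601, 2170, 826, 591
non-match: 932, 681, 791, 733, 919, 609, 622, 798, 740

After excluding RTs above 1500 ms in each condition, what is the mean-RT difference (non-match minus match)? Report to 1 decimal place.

match: exclude 2170
M(match) = 3817/6 = 636.167
M(non-match) = 6825/9 = 758.333
Difference = 758.333 − 636.167 = 122.167 ms

122.2 ms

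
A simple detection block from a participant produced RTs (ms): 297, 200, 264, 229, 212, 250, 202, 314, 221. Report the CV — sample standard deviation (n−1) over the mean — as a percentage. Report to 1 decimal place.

17.0%

n = 9, Σ = 2189, M = 243.2222
Σ(x−M)² = 13617.556; s = √(13617.556/8) = 41.2577
CV = 41.2577 / 243.2222 = 0.16963 = 16.963%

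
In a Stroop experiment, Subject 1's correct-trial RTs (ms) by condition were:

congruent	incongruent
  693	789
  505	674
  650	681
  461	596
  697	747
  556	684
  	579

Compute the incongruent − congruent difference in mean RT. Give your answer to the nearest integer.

M(congruent) = 3562/6 = 593.667
M(incongruent) = 4750/7 = 678.571
Difference = 678.571 − 593.667 = 84.905 ms

85 ms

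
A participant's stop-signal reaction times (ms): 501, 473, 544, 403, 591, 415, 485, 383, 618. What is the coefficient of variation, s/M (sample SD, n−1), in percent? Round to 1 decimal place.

16.8%

n = 9, Σ = 4413, M = 490.3333
Σ(x−M)² = 54578.000; s = √(54578.000/8) = 82.5969
CV = 82.5969 / 490.3333 = 0.16845 = 16.845%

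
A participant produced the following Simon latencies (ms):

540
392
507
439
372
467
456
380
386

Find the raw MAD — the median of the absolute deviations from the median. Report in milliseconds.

Sorted: 372, 380, 386, 392, 439, 456, 467, 507, 540 → median = 439
|x − 439|: 101, 47, 68, 0, 67, 28, 17, 59, 53
Sorted deviations: 0, 17, 28, 47, 53, 59, 67, 68, 101 → MAD = 53

53 ms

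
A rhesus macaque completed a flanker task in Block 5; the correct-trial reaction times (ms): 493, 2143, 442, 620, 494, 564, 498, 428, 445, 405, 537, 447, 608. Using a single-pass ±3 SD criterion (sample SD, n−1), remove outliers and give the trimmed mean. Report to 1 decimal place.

n = 13, ΣRT = 8124, M = 624.923
Σ(x−M)² = 2551598.92; s = √(2551598.92/12) = 461.122
Cutoffs: 624.923 ± 3·461.122 → [-758.4, 2008.3]
Outside: 2143 → excluded.
Retained (n=12): Σ = 5981, mean = 5981/12 = 498.417

498.4 ms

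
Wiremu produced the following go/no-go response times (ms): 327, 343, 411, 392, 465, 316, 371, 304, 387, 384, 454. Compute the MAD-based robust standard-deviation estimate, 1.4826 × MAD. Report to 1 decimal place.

60.8 ms

Sorted: 304, 316, 327, 343, 371, 384, 387, 392, 411, 454, 465 → median = 384
|x − 384| sorted: 0, 3, 8, 13, 27, 41, 57, 68, 70, 80, 81 → MAD = 41
Robust SD ≈ 1.4826 × 41 = 60.787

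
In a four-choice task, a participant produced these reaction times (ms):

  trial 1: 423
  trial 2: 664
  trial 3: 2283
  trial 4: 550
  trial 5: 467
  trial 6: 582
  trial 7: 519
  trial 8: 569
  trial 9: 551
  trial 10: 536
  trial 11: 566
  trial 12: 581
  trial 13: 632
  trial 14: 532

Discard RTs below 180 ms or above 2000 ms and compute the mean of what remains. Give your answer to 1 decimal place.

Excluded: 2283
Retained (n=13): Σ = 7172
Mean = 7172/13 = 551.6923

551.7 ms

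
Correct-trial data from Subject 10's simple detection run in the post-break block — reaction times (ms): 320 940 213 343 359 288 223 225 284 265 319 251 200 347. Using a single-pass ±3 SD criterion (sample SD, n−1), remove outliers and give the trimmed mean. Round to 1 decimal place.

279.8 ms

n = 14, ΣRT = 4577, M = 326.929
Σ(x−M)² = 440896.93; s = √(440896.93/13) = 184.161
Cutoffs: 326.929 ± 3·184.161 → [-225.6, 879.4]
Outside: 940 → excluded.
Retained (n=13): Σ = 3637, mean = 3637/13 = 279.769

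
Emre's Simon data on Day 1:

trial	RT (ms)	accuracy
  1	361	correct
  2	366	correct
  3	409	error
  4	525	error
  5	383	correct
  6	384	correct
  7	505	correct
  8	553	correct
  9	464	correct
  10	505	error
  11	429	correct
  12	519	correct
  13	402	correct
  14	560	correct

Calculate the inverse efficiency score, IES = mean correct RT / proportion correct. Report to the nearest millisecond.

Correct trials (n=11): 361, 366, 383, 384, 505, 553, 464, 429, 519, 402, 560
Mean correct RT = 4926/11 = 447.8182 ms
Proportion correct = 11/14
IES = 447.8182 / (11/14) = 569.950 ms

570 ms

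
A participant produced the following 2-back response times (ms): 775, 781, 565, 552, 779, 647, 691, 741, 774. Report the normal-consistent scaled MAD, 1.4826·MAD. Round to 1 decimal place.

59.3 ms

Sorted: 552, 565, 647, 691, 741, 774, 775, 779, 781 → median = 741
|x − 741| sorted: 0, 33, 34, 38, 40, 50, 94, 176, 189 → MAD = 40
Robust SD ≈ 1.4826 × 40 = 59.304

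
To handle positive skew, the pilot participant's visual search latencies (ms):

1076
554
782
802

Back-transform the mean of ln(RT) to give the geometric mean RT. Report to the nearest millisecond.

ln(RT): 6.9810, 6.3172, 6.6619, 6.6871
Mean ln(RT) = 26.6471/4 = 6.66178
Geometric mean = exp(6.66178) = 781.94 ms

782 ms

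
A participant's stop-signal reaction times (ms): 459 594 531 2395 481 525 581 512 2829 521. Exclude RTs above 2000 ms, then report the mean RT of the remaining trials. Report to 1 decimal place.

525.5 ms

Excluded: 2395, 2829
Retained (n=8): Σ = 4204
Mean = 4204/8 = 525.5000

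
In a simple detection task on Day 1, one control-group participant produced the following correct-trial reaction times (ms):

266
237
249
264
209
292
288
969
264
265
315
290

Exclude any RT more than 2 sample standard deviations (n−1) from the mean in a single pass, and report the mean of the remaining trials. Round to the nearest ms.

267 ms

n = 12, ΣRT = 3908, M = 325.667
Σ(x−M)² = 460012.67; s = √(460012.67/11) = 204.498
Cutoffs: 325.667 ± 2·204.498 → [-83.3, 734.7]
Outside: 969 → excluded.
Retained (n=11): Σ = 2939, mean = 2939/11 = 267.182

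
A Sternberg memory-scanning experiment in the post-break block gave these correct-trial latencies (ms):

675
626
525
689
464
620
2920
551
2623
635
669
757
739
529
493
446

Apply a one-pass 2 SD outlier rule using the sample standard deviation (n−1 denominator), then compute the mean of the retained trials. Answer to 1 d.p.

n = 16, ΣRT = 13961, M = 872.562
Σ(x−M)² = 8417589.94; s = √(8417589.94/15) = 749.115
Cutoffs: 872.562 ± 2·749.115 → [-625.7, 2370.8]
Outside: 2623, 2920 → excluded.
Retained (n=14): Σ = 8418, mean = 8418/14 = 601.286

601.3 ms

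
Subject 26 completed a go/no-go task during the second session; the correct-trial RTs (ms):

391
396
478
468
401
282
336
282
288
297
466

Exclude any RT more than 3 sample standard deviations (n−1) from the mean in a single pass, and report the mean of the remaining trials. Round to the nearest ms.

371 ms

n = 11, ΣRT = 4085, M = 371.364
Σ(x−M)² = 61238.55; s = √(61238.55/10) = 78.255
Cutoffs: 371.364 ± 3·78.255 → [136.6, 606.1]
No RTs fall outside the cutoffs; all 11 retained. Mean = 4085/11 = 371.364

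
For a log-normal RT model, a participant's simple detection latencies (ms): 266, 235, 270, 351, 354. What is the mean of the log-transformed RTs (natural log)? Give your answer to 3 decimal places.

ln(RT): 5.5835, 5.4596, 5.5984, 5.8608, 5.8693
Σ ln(RT) = 28.3716
Mean = 28.3716/5 = 5.67432

5.674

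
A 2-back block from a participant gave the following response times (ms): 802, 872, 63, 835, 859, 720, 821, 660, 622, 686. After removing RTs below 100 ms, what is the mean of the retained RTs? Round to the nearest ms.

764 ms

Excluded: 63
Retained (n=9): Σ = 6877
Mean = 6877/9 = 764.1111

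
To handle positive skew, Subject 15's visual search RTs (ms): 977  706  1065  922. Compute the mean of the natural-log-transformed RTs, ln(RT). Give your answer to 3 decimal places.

ln(RT): 6.8845, 6.5596, 6.9707, 6.8265
Σ ln(RT) = 27.2414
Mean = 27.2414/4 = 6.81034

6.810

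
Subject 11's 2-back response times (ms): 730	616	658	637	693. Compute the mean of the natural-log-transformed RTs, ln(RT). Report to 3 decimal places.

ln(RT): 6.5930, 6.4232, 6.4892, 6.4568, 6.5410
Σ ln(RT) = 32.5033
Mean = 32.5033/5 = 6.50066

6.501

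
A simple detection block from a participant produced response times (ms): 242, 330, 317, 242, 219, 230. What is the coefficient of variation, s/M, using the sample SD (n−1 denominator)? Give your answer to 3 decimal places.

n = 6, Σ = 1580, M = 263.3333
Σ(x−M)² = 11311.333; s = √(11311.333/5) = 47.5633
CV = 47.5633 / 263.3333 = 0.18062

0.181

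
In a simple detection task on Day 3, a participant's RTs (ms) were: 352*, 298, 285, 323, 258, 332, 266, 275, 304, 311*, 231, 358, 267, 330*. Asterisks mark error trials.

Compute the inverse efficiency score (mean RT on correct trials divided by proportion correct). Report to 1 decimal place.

369.9 ms

Correct trials (n=11): 298, 285, 323, 258, 332, 266, 275, 304, 231, 358, 267
Mean correct RT = 3197/11 = 290.6364 ms
Proportion correct = 11/14
IES = 290.6364 / (11/14) = 369.901 ms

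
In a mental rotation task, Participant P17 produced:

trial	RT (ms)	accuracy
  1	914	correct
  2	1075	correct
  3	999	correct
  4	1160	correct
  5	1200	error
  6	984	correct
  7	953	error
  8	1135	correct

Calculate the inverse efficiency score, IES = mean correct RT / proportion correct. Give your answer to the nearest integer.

1393 ms

Correct trials (n=6): 914, 1075, 999, 1160, 984, 1135
Mean correct RT = 6267/6 = 1044.5000 ms
Proportion correct = 6/8
IES = 1044.5000 / (6/8) = 1392.667 ms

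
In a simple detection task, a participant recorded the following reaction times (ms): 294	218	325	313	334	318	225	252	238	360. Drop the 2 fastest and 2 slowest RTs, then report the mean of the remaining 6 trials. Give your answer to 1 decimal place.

Sorted: 218, 225, 238, 252, 294, 313, 318, 325, 334, 360
Drop lowest 2 (218, 225) and highest 2 (334, 360)
Remaining (n=6): Σ = 1740, mean = 1740/6 = 290.000

290.0 ms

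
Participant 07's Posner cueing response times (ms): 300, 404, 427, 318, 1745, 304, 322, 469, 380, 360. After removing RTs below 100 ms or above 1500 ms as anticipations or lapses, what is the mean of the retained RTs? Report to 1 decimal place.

Excluded: 1745
Retained (n=9): Σ = 3284
Mean = 3284/9 = 364.8889

364.9 ms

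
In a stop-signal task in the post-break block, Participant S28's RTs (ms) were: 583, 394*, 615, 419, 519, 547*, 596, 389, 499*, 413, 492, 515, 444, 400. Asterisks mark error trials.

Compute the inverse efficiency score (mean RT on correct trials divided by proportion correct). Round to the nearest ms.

Correct trials (n=11): 583, 615, 419, 519, 596, 389, 413, 492, 515, 444, 400
Mean correct RT = 5385/11 = 489.5455 ms
Proportion correct = 11/14
IES = 489.5455 / (11/14) = 623.058 ms

623 ms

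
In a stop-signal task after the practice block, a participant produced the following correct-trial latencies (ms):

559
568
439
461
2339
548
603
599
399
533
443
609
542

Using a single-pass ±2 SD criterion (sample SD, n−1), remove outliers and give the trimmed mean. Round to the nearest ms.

525 ms

n = 13, ΣRT = 8642, M = 664.769
Σ(x−M)² = 3093230.31; s = √(3093230.31/12) = 507.710
Cutoffs: 664.769 ± 2·507.710 → [-350.7, 1680.2]
Outside: 2339 → excluded.
Retained (n=12): Σ = 6303, mean = 6303/12 = 525.250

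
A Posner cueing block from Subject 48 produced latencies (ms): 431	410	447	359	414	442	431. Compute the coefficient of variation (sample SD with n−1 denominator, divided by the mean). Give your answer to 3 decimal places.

n = 7, Σ = 2934, M = 419.1429
Σ(x−M)² = 5306.857; s = √(5306.857/6) = 29.7401
CV = 29.7401 / 419.1429 = 0.07095

0.071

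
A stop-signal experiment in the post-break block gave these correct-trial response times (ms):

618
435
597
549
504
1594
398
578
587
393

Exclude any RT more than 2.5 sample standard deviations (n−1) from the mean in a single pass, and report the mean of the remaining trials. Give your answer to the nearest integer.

518 ms

n = 10, ΣRT = 6253, M = 625.300
Σ(x−M)² = 1105316.10; s = √(1105316.10/9) = 350.447
Cutoffs: 625.300 ± 2.5·350.447 → [-250.8, 1501.4]
Outside: 1594 → excluded.
Retained (n=9): Σ = 4659, mean = 4659/9 = 517.667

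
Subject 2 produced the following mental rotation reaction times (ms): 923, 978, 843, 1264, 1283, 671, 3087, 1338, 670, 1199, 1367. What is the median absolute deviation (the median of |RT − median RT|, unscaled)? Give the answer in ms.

Sorted: 670, 671, 843, 923, 978, 1199, 1264, 1283, 1338, 1367, 3087 → median = 1199
|x − 1199|: 276, 221, 356, 65, 84, 528, 1888, 139, 529, 0, 168
Sorted deviations: 0, 65, 84, 139, 168, 221, 276, 356, 528, 529, 1888 → MAD = 221

221 ms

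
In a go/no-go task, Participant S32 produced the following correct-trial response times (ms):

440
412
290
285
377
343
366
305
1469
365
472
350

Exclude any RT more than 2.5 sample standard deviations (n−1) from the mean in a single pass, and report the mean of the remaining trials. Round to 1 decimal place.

n = 12, ΣRT = 5474, M = 456.167
Σ(x−M)² = 1154841.67; s = √(1154841.67/11) = 324.015
Cutoffs: 456.167 ± 2.5·324.015 → [-353.9, 1266.2]
Outside: 1469 → excluded.
Retained (n=11): Σ = 4005, mean = 4005/11 = 364.091

364.1 ms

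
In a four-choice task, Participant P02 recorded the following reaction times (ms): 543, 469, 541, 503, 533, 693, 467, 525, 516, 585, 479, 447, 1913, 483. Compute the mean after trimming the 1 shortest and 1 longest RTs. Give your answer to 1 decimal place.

528.1 ms

Sorted: 447, 467, 469, 479, 483, 503, 516, 525, 533, 541, 543, 585, 693, 1913
Drop lowest 1 (447) and highest 1 (1913)
Remaining (n=12): Σ = 6337, mean = 6337/12 = 528.083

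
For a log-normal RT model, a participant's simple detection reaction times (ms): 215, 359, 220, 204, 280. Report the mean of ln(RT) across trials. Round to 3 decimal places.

5.520

ln(RT): 5.3706, 5.8833, 5.3936, 5.3181, 5.6348
Σ ln(RT) = 27.6005
Mean = 27.6005/5 = 5.52010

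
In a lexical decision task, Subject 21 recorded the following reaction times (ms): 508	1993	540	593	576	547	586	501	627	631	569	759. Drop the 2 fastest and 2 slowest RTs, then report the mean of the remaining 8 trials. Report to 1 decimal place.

583.6 ms

Sorted: 501, 508, 540, 547, 569, 576, 586, 593, 627, 631, 759, 1993
Drop lowest 2 (501, 508) and highest 2 (759, 1993)
Remaining (n=8): Σ = 4669, mean = 4669/8 = 583.625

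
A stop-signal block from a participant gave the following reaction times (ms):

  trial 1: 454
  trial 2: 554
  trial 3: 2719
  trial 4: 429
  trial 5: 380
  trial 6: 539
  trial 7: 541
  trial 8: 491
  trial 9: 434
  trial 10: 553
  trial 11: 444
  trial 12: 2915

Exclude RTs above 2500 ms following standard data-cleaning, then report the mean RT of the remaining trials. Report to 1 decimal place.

481.9 ms

Excluded: 2719, 2915
Retained (n=10): Σ = 4819
Mean = 4819/10 = 481.9000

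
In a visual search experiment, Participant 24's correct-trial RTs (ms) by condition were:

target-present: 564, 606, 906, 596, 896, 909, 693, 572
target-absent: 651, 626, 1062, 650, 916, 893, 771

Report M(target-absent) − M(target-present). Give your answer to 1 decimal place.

77.8 ms

M(target-present) = 5742/8 = 717.750
M(target-absent) = 5569/7 = 795.571
Difference = 795.571 − 717.750 = 77.821 ms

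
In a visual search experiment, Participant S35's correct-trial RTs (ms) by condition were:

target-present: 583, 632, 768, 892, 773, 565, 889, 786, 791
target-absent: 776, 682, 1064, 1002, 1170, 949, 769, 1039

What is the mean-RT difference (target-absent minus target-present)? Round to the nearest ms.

M(target-present) = 6679/9 = 742.111
M(target-absent) = 7451/8 = 931.375
Difference = 931.375 − 742.111 = 189.264 ms

189 ms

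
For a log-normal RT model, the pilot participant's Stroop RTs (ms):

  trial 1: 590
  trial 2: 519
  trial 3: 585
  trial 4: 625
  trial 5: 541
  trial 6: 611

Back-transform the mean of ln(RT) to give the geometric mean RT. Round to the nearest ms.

ln(RT): 6.3801, 6.2519, 6.3716, 6.4378, 6.2934, 6.4151
Mean ln(RT) = 38.1499/6 = 6.35832
Geometric mean = exp(6.35832) = 577.27 ms

577 ms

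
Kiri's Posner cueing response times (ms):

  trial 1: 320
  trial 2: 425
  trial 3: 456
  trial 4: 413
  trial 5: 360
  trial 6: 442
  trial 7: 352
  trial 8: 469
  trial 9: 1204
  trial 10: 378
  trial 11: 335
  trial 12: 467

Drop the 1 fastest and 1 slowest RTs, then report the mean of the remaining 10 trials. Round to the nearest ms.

Sorted: 320, 335, 352, 360, 378, 413, 425, 442, 456, 467, 469, 1204
Drop lowest 1 (320) and highest 1 (1204)
Remaining (n=10): Σ = 4097, mean = 4097/10 = 409.700

410 ms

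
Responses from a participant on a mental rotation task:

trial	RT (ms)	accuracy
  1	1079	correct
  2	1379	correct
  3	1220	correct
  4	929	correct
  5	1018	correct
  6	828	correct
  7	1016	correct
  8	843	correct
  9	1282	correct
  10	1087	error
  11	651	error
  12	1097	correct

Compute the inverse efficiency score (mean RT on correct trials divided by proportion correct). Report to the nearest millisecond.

1283 ms

Correct trials (n=10): 1079, 1379, 1220, 929, 1018, 828, 1016, 843, 1282, 1097
Mean correct RT = 10691/10 = 1069.1000 ms
Proportion correct = 10/12
IES = 1069.1000 / (10/12) = 1282.920 ms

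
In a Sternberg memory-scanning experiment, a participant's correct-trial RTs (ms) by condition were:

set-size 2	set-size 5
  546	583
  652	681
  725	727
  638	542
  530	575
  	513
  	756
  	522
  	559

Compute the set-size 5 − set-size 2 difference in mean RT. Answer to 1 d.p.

M(set-size 2) = 3091/5 = 618.200
M(set-size 5) = 5458/9 = 606.444
Difference = 606.444 − 618.200 = -11.756 ms

-11.8 ms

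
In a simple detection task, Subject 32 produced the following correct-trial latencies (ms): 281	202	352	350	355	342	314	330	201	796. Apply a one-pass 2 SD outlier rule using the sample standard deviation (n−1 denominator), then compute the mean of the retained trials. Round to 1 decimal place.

303.0 ms

n = 10, ΣRT = 3523, M = 352.300
Σ(x−M)² = 249518.10; s = √(249518.10/9) = 166.506
Cutoffs: 352.300 ± 2·166.506 → [19.3, 685.3]
Outside: 796 → excluded.
Retained (n=9): Σ = 2727, mean = 2727/9 = 303.000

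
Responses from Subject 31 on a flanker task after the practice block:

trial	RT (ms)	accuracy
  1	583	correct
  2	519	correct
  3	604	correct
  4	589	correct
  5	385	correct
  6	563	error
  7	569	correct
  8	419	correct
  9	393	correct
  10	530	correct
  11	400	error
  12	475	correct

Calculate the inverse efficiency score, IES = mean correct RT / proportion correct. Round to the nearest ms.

Correct trials (n=10): 583, 519, 604, 589, 385, 569, 419, 393, 530, 475
Mean correct RT = 5066/10 = 506.6000 ms
Proportion correct = 10/12
IES = 506.6000 / (10/12) = 607.920 ms

608 ms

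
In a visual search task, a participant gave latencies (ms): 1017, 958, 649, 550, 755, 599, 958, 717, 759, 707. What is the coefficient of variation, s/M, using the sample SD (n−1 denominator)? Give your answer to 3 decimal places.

0.209

n = 10, Σ = 7669, M = 766.9000
Σ(x−M)² = 231006.900; s = √(231006.900/9) = 160.2106
CV = 160.2106 / 766.9000 = 0.20891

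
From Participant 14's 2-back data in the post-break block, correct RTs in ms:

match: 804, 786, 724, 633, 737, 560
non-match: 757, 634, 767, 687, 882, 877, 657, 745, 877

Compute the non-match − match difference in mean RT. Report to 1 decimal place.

M(match) = 4244/6 = 707.333
M(non-match) = 6883/9 = 764.778
Difference = 764.778 − 707.333 = 57.444 ms

57.4 ms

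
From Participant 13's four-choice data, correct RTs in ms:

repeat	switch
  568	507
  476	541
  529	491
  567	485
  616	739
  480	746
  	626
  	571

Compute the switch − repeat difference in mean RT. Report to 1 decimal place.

M(repeat) = 3236/6 = 539.333
M(switch) = 4706/8 = 588.250
Difference = 588.250 − 539.333 = 48.917 ms

48.9 ms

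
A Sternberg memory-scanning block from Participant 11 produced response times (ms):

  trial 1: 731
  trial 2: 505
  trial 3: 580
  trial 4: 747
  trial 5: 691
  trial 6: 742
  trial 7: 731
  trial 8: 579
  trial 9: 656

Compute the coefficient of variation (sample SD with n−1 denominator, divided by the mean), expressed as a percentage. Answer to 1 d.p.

13.3%

n = 9, Σ = 5962, M = 662.4444
Σ(x−M)² = 62284.222; s = √(62284.222/8) = 88.2356
CV = 88.2356 / 662.4444 = 0.13320 = 13.320%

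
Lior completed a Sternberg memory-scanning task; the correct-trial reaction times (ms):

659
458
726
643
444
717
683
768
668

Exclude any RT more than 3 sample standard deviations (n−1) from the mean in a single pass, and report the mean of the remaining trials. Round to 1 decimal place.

n = 9, ΣRT = 5766, M = 640.667
Σ(x−M)² = 104248.00; s = √(104248.00/8) = 114.153
Cutoffs: 640.667 ± 3·114.153 → [298.2, 983.1]
No RTs fall outside the cutoffs; all 9 retained. Mean = 5766/9 = 640.667

640.7 ms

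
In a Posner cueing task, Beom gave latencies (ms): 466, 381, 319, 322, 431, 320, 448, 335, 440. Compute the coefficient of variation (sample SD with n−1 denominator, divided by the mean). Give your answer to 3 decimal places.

0.161

n = 9, Σ = 3462, M = 384.6667
Σ(x−M)² = 30736.000; s = √(30736.000/8) = 61.9839
CV = 61.9839 / 384.6667 = 0.16114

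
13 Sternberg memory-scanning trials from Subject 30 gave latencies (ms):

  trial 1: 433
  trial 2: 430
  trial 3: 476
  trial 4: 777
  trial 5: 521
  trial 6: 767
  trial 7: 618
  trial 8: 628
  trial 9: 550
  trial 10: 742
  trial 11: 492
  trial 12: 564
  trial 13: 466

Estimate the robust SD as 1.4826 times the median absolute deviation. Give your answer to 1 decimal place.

Sorted: 430, 433, 466, 476, 492, 521, 550, 564, 618, 628, 742, 767, 777 → median = 550
|x − 550| sorted: 0, 14, 29, 58, 68, 74, 78, 84, 117, 120, 192, 217, 227 → MAD = 78
Robust SD ≈ 1.4826 × 78 = 115.643

115.6 ms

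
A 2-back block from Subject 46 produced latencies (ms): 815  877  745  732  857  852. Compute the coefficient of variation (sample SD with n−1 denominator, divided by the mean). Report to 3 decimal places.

0.075

n = 6, Σ = 4878, M = 813.0000
Σ(x−M)² = 18742.000; s = √(18742.000/5) = 61.2242
CV = 61.2242 / 813.0000 = 0.07531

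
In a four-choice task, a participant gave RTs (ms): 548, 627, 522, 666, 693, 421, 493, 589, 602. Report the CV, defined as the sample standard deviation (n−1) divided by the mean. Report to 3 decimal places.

n = 9, Σ = 5161, M = 573.4444
Σ(x−M)² = 59790.222; s = √(59790.222/8) = 86.4510
CV = 86.4510 / 573.4444 = 0.15076

0.151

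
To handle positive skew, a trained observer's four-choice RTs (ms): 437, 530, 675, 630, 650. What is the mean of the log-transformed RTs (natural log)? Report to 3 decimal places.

6.358

ln(RT): 6.0799, 6.2729, 6.5147, 6.4457, 6.4770
Σ ln(RT) = 31.7902
Mean = 31.7902/5 = 6.35804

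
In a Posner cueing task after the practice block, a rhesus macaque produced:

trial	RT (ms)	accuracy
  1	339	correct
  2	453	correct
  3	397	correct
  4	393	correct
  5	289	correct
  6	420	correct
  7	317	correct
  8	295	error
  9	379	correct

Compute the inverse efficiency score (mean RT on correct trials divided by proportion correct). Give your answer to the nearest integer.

420 ms

Correct trials (n=8): 339, 453, 397, 393, 289, 420, 317, 379
Mean correct RT = 2987/8 = 373.3750 ms
Proportion correct = 8/9
IES = 373.3750 / (8/9) = 420.047 ms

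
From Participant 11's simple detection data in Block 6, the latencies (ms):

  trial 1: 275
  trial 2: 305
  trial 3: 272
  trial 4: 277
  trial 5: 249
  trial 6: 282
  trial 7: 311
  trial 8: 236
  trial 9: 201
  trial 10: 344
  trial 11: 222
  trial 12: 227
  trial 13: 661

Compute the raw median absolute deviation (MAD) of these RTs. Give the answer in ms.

36 ms

Sorted: 201, 222, 227, 236, 249, 272, 275, 277, 282, 305, 311, 344, 661 → median = 275
|x − 275|: 0, 30, 3, 2, 26, 7, 36, 39, 74, 69, 53, 48, 386
Sorted deviations: 0, 2, 3, 7, 26, 30, 36, 39, 48, 53, 69, 74, 386 → MAD = 36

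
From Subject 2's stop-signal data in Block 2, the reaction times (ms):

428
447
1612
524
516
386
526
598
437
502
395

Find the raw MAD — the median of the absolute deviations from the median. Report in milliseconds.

Sorted: 386, 395, 428, 437, 447, 502, 516, 524, 526, 598, 1612 → median = 502
|x − 502|: 74, 55, 1110, 22, 14, 116, 24, 96, 65, 0, 107
Sorted deviations: 0, 14, 22, 24, 55, 65, 74, 96, 107, 116, 1110 → MAD = 65

65 ms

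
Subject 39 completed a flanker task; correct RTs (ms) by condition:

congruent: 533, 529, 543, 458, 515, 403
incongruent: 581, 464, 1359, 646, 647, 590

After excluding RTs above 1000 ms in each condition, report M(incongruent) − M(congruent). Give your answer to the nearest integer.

89 ms

incongruent: exclude 1359
M(congruent) = 2981/6 = 496.833
M(incongruent) = 2928/5 = 585.600
Difference = 585.600 − 496.833 = 88.767 ms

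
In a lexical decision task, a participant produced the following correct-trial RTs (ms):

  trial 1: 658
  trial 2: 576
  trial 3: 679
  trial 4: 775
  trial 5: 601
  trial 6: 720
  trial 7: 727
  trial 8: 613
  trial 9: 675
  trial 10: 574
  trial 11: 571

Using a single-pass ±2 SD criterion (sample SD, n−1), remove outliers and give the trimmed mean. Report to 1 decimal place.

651.7 ms

n = 11, ΣRT = 7169, M = 651.727
Σ(x−M)² = 49214.18; s = √(49214.18/10) = 70.153
Cutoffs: 651.727 ± 2·70.153 → [511.4, 792.0]
No RTs fall outside the cutoffs; all 11 retained. Mean = 7169/11 = 651.727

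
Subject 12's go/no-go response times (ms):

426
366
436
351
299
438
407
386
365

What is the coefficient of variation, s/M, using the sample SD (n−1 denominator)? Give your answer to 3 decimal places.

n = 9, Σ = 3474, M = 386.0000
Σ(x−M)² = 16880.000; s = √(16880.000/8) = 45.9347
CV = 45.9347 / 386.0000 = 0.11900

0.119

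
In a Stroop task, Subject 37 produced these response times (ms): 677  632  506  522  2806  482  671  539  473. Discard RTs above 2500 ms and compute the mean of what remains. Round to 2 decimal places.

Excluded: 2806
Retained (n=8): Σ = 4502
Mean = 4502/8 = 562.7500

562.75 ms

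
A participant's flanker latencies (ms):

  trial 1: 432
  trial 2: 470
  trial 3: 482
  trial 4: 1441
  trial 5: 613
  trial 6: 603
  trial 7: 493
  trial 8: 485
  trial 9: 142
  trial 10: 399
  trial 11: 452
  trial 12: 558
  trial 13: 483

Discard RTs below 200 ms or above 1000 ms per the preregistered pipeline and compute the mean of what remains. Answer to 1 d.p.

Excluded: 142, 1441
Retained (n=11): Σ = 5470
Mean = 5470/11 = 497.2727

497.3 ms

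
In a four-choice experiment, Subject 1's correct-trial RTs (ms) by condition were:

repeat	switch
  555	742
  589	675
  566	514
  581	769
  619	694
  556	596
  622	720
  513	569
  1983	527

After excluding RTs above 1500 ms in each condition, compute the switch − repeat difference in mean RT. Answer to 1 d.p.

repeat: exclude 1983
M(repeat) = 4601/8 = 575.125
M(switch) = 5806/9 = 645.111
Difference = 645.111 − 575.125 = 69.986 ms

70.0 ms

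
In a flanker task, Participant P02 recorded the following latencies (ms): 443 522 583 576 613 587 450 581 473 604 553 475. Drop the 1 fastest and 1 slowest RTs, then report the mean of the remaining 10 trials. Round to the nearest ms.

Sorted: 443, 450, 473, 475, 522, 553, 576, 581, 583, 587, 604, 613
Drop lowest 1 (443) and highest 1 (613)
Remaining (n=10): Σ = 5404, mean = 5404/10 = 540.400

540 ms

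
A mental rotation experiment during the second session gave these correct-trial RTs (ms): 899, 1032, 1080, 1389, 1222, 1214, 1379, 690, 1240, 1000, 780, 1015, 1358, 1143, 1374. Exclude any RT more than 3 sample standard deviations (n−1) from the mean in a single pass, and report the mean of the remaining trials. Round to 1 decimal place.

n = 15, ΣRT = 16815, M = 1121.000
Σ(x−M)² = 678866.00; s = √(678866.00/14) = 220.205
Cutoffs: 1121.000 ± 3·220.205 → [460.4, 1781.6]
No RTs fall outside the cutoffs; all 15 retained. Mean = 16815/15 = 1121.000

1121.0 ms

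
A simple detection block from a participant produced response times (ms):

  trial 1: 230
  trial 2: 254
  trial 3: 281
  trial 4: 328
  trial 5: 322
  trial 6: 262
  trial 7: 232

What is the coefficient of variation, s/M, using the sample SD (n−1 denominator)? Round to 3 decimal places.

n = 7, Σ = 1909, M = 272.7143
Σ(x−M)² = 9501.429; s = √(9501.429/6) = 39.7941
CV = 39.7941 / 272.7143 = 0.14592

0.146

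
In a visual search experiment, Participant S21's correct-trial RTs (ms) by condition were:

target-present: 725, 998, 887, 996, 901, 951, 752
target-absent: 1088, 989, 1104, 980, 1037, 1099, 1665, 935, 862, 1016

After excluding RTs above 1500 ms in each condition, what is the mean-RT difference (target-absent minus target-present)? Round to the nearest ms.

target-absent: exclude 1665
M(target-present) = 6210/7 = 887.143
M(target-absent) = 9110/9 = 1012.222
Difference = 1012.222 − 887.143 = 125.079 ms

125 ms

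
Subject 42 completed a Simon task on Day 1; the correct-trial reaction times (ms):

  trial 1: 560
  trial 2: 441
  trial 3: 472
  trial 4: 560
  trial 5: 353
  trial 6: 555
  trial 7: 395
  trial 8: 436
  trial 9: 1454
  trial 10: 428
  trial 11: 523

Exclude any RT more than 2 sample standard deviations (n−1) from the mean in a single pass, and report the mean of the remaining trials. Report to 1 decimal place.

472.3 ms

n = 11, ΣRT = 6177, M = 561.545
Σ(x−M)² = 925382.73; s = √(925382.73/10) = 304.201
Cutoffs: 561.545 ± 2·304.201 → [-46.9, 1169.9]
Outside: 1454 → excluded.
Retained (n=10): Σ = 4723, mean = 4723/10 = 472.300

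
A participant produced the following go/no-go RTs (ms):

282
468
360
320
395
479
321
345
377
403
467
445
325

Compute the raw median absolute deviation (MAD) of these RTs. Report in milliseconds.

56 ms

Sorted: 282, 320, 321, 325, 345, 360, 377, 395, 403, 445, 467, 468, 479 → median = 377
|x − 377|: 95, 91, 17, 57, 18, 102, 56, 32, 0, 26, 90, 68, 52
Sorted deviations: 0, 17, 18, 26, 32, 52, 56, 57, 68, 90, 91, 95, 102 → MAD = 56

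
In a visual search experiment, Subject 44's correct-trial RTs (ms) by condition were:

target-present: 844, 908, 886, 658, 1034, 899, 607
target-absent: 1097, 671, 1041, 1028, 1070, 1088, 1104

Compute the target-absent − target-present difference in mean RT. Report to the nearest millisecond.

180 ms

M(target-present) = 5836/7 = 833.714
M(target-absent) = 7099/7 = 1014.143
Difference = 1014.143 − 833.714 = 180.429 ms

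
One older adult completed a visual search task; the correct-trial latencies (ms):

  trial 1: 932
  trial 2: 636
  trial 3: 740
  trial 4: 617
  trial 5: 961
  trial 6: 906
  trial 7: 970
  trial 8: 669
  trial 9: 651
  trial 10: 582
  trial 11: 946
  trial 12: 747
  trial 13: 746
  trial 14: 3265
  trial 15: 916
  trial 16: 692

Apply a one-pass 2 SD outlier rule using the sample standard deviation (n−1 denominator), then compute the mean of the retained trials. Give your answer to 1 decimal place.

n = 16, ΣRT = 14976, M = 936.000
Σ(x−M)² = 6066802.00; s = √(6066802.00/15) = 635.967
Cutoffs: 936.000 ± 2·635.967 → [-335.9, 2207.9]
Outside: 3265 → excluded.
Retained (n=15): Σ = 11711, mean = 11711/15 = 780.733

780.7 ms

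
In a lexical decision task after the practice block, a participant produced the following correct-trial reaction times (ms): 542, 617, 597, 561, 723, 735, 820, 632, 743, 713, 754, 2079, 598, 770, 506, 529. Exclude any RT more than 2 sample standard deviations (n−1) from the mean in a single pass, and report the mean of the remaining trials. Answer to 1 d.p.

656.0 ms

n = 16, ΣRT = 11919, M = 744.938
Σ(x−M)² = 2039006.94; s = √(2039006.94/15) = 368.692
Cutoffs: 744.938 ± 2·368.692 → [7.6, 1482.3]
Outside: 2079 → excluded.
Retained (n=15): Σ = 9840, mean = 9840/15 = 656.000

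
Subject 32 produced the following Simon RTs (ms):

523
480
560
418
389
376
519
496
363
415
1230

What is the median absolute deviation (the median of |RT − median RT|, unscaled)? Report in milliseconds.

65 ms

Sorted: 363, 376, 389, 415, 418, 480, 496, 519, 523, 560, 1230 → median = 480
|x − 480|: 43, 0, 80, 62, 91, 104, 39, 16, 117, 65, 750
Sorted deviations: 0, 16, 39, 43, 62, 65, 80, 91, 104, 117, 750 → MAD = 65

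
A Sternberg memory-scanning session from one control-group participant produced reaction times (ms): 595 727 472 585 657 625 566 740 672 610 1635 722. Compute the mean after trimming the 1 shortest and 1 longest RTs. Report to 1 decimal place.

649.9 ms

Sorted: 472, 566, 585, 595, 610, 625, 657, 672, 722, 727, 740, 1635
Drop lowest 1 (472) and highest 1 (1635)
Remaining (n=10): Σ = 6499, mean = 6499/10 = 649.900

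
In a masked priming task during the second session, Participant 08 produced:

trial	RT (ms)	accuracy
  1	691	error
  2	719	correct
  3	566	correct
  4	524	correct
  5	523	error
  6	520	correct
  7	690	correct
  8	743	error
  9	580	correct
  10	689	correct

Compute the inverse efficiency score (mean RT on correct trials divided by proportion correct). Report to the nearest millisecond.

Correct trials (n=7): 719, 566, 524, 520, 690, 580, 689
Mean correct RT = 4288/7 = 612.5714 ms
Proportion correct = 7/10
IES = 612.5714 / (7/10) = 875.102 ms

875 ms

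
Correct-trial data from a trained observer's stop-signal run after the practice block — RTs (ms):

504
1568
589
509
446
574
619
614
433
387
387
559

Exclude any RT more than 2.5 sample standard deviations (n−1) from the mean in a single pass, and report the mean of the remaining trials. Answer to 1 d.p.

n = 12, ΣRT = 7189, M = 599.083
Σ(x−M)² = 1099888.92; s = √(1099888.92/11) = 316.212
Cutoffs: 599.083 ± 2.5·316.212 → [-191.4, 1389.6]
Outside: 1568 → excluded.
Retained (n=11): Σ = 5621, mean = 5621/11 = 511.000

511.0 ms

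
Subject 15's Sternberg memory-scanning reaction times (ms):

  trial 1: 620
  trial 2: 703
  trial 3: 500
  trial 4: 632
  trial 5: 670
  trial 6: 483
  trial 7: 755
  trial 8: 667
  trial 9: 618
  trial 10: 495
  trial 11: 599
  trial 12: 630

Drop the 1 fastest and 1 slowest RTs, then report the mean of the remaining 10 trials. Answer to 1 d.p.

Sorted: 483, 495, 500, 599, 618, 620, 630, 632, 667, 670, 703, 755
Drop lowest 1 (483) and highest 1 (755)
Remaining (n=10): Σ = 6134, mean = 6134/10 = 613.400

613.4 ms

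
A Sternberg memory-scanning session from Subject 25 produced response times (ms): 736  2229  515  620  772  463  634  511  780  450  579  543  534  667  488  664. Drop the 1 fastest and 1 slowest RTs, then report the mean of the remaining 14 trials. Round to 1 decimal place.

607.6 ms

Sorted: 450, 463, 488, 511, 515, 534, 543, 579, 620, 634, 664, 667, 736, 772, 780, 2229
Drop lowest 1 (450) and highest 1 (2229)
Remaining (n=14): Σ = 8506, mean = 8506/14 = 607.571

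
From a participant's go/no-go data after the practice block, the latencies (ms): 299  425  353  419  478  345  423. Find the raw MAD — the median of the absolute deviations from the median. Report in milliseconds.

59 ms

Sorted: 299, 345, 353, 419, 423, 425, 478 → median = 419
|x − 419|: 120, 6, 66, 0, 59, 74, 4
Sorted deviations: 0, 4, 6, 59, 66, 74, 120 → MAD = 59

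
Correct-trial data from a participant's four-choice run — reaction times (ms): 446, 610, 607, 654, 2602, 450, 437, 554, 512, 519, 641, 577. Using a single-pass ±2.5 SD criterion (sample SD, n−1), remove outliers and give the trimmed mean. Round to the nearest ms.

546 ms

n = 12, ΣRT = 8609, M = 717.417
Σ(x−M)² = 3937044.92; s = √(3937044.92/11) = 598.258
Cutoffs: 717.417 ± 2.5·598.258 → [-778.2, 2213.1]
Outside: 2602 → excluded.
Retained (n=11): Σ = 6007, mean = 6007/11 = 546.091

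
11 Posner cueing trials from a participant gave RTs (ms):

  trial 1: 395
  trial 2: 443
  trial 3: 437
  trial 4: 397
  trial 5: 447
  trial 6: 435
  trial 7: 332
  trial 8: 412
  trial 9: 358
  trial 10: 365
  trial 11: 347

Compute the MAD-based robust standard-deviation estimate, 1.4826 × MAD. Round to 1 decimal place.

Sorted: 332, 347, 358, 365, 395, 397, 412, 435, 437, 443, 447 → median = 397
|x − 397| sorted: 0, 2, 15, 32, 38, 39, 40, 46, 50, 50, 65 → MAD = 39
Robust SD ≈ 1.4826 × 39 = 57.821

57.8 ms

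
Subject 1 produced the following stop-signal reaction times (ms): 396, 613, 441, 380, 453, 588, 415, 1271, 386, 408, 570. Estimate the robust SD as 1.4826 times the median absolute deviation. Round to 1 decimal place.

81.5 ms

Sorted: 380, 386, 396, 408, 415, 441, 453, 570, 588, 613, 1271 → median = 441
|x − 441| sorted: 0, 12, 26, 33, 45, 55, 61, 129, 147, 172, 830 → MAD = 55
Robust SD ≈ 1.4826 × 55 = 81.543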